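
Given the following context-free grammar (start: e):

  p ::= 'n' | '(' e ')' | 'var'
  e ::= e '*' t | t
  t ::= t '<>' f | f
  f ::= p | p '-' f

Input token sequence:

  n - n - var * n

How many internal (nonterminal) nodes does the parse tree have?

[e [e [t [f [p n] - [f [p n] - [f [p var]]]]]] * [t [f [p n]]]]

12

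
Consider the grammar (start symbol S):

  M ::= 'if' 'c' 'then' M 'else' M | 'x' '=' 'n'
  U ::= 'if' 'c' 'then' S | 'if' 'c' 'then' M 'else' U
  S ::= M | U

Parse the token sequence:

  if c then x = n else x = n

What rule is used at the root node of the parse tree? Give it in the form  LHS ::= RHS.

S ::= M

[S [M if c then [M x = n] else [M x = n]]]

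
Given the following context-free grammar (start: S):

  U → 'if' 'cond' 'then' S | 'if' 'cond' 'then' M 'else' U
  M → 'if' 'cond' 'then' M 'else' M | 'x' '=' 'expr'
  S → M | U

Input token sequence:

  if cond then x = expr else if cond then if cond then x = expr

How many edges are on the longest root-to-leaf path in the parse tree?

7

[S [U if cond then [M x = expr] else [U if cond then [S [U if cond then [S [M x = expr]]]]]]]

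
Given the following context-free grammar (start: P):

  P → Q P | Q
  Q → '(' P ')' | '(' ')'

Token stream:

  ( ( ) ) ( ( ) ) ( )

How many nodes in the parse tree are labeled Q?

[P [Q ( [P [Q ( )]] )] [P [Q ( [P [Q ( )]] )] [P [Q ( )]]]]

5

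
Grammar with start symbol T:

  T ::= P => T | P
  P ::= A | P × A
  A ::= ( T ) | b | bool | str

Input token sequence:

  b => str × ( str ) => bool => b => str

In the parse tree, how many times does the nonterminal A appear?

[T [P [A b]] => [T [P [P [A str]] × [A ( [T [P [A str]]] )]] => [T [P [A bool]] => [T [P [A b]] => [T [P [A str]]]]]]]

7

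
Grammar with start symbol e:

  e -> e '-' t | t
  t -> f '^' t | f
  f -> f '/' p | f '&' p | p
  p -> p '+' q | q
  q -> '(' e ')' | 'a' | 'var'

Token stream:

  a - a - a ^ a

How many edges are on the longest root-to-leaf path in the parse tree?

[e [e [e [t [f [p [q a]]]]] - [t [f [p [q a]]]]] - [t [f [p [q a]]] ^ [t [f [p [q a]]]]]]

7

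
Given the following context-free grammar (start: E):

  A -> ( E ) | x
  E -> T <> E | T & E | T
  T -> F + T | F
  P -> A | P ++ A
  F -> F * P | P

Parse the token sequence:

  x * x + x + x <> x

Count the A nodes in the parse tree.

5

[E [T [F [F [P [A x]]] * [P [A x]]] + [T [F [P [A x]]] + [T [F [P [A x]]]]]] <> [E [T [F [P [A x]]]]]]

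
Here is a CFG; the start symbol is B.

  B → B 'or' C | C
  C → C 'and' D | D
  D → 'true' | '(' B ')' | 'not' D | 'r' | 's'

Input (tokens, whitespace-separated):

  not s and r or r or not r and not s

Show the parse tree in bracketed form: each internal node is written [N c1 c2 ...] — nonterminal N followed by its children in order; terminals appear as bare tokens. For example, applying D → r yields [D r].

[B [B [B [C [C [D not [D s]]] and [D r]]] or [C [D r]]] or [C [C [D not [D r]]] and [D not [D s]]]]

B
B or C
B or C or C
C or C or C
C and D or C or C
D and D or C or C
not D and D or C or C
not s and D or C or C
not s and r or C or C
not s and r or D or C
not s and r or r or C
not s and r or r or C and D
not s and r or r or D and D
not s and r or r or not D and D
not s and r or r or not r and D
not s and r or r or not r and not D
not s and r or r or not r and not s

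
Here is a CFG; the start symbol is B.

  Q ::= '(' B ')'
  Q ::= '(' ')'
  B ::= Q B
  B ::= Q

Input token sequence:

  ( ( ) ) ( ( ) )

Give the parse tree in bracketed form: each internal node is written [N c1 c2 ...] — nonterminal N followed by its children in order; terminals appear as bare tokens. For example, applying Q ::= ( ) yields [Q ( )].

B
Q B
( B ) B
( Q ) B
( ( ) ) B
( ( ) ) Q
( ( ) ) ( B )
( ( ) ) ( Q )
( ( ) ) ( ( ) )

[B [Q ( [B [Q ( )]] )] [B [Q ( [B [Q ( )]] )]]]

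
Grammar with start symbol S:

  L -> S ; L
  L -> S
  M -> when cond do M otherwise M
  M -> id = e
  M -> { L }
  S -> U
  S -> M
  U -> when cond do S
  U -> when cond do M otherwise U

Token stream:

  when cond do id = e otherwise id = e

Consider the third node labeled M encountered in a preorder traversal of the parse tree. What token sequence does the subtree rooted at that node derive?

id = e

[S [M when cond do [M id = e] otherwise [M id = e]]]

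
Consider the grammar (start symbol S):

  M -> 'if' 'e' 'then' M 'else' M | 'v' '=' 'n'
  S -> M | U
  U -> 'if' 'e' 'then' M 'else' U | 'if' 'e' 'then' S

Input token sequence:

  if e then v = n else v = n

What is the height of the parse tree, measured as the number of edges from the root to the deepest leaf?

[S [M if e then [M v = n] else [M v = n]]]

3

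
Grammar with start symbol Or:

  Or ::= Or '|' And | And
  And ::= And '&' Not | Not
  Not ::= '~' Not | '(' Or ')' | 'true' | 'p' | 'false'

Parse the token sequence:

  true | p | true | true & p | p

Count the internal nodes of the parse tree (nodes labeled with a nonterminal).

17

[Or [Or [Or [Or [Or [And [Not true]]] | [And [Not p]]] | [And [Not true]]] | [And [And [Not true]] & [Not p]]] | [And [Not p]]]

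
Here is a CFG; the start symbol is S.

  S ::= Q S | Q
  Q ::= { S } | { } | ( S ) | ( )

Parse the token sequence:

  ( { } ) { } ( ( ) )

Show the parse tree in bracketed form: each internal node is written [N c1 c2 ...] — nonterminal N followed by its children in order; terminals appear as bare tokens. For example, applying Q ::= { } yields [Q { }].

S
Q S
( S ) S
( Q ) S
( { } ) S
( { } ) Q S
( { } ) { } S
( { } ) { } Q
( { } ) { } ( S )
( { } ) { } ( Q )
( { } ) { } ( ( ) )

[S [Q ( [S [Q { }]] )] [S [Q { }] [S [Q ( [S [Q ( )]] )]]]]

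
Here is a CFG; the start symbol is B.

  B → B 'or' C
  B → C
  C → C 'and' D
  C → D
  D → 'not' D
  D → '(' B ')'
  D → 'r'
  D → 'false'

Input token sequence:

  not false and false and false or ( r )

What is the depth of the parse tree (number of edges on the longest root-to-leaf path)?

[B [B [C [C [C [D not [D false]]] and [D false]] and [D false]]] or [C [D ( [B [C [D r]]] )]]]

7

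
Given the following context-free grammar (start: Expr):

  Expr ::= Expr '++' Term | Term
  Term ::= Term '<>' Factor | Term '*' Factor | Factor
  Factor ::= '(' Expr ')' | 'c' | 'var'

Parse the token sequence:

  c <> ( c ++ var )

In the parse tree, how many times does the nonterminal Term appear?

[Expr [Term [Term [Factor c]] <> [Factor ( [Expr [Expr [Term [Factor c]]] ++ [Term [Factor var]]] )]]]

4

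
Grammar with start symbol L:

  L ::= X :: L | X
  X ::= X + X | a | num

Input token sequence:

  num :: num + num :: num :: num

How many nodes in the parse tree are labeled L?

[L [X num] :: [L [X [X num] + [X num]] :: [L [X num] :: [L [X num]]]]]

4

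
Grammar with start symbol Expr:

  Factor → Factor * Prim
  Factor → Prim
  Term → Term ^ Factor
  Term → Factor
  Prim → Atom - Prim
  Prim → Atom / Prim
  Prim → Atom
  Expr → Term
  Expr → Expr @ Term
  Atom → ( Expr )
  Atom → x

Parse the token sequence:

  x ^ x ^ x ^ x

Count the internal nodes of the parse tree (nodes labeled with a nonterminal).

17

[Expr [Term [Term [Term [Term [Factor [Prim [Atom x]]]] ^ [Factor [Prim [Atom x]]]] ^ [Factor [Prim [Atom x]]]] ^ [Factor [Prim [Atom x]]]]]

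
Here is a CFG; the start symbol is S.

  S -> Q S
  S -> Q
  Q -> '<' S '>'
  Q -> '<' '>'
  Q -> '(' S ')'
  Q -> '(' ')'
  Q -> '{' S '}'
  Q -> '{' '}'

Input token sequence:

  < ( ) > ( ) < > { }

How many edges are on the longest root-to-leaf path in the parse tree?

[S [Q < [S [Q ( )]] >] [S [Q ( )] [S [Q < >] [S [Q { }]]]]]

5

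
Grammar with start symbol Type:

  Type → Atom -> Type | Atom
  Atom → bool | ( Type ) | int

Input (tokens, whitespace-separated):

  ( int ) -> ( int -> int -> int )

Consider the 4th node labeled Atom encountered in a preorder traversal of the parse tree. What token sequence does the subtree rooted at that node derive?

[Type [Atom ( [Type [Atom int]] )] -> [Type [Atom ( [Type [Atom int] -> [Type [Atom int] -> [Type [Atom int]]]] )]]]

int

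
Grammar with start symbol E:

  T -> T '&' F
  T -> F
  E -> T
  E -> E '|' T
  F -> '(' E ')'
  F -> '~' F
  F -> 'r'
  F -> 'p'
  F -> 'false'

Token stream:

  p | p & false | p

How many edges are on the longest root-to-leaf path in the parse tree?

[E [E [E [T [F p]]] | [T [T [F p]] & [F false]]] | [T [F p]]]

5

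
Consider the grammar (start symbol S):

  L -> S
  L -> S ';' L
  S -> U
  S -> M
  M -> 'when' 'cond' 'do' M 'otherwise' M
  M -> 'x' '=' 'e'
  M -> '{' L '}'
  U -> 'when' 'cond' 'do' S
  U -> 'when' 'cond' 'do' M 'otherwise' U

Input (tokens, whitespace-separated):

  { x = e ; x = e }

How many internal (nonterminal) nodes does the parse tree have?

8

[S [M { [L [S [M x = e]] ; [L [S [M x = e]]]] }]]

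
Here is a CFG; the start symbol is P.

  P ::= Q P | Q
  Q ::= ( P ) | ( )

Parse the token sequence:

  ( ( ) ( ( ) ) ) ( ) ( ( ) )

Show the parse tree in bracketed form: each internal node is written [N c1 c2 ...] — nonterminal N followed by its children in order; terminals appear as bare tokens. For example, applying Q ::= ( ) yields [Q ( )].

[P [Q ( [P [Q ( )] [P [Q ( [P [Q ( )]] )]]] )] [P [Q ( )] [P [Q ( [P [Q ( )]] )]]]]

P
Q P
( P ) P
( Q P ) P
( ( ) P ) P
( ( ) Q ) P
( ( ) ( P ) ) P
( ( ) ( Q ) ) P
( ( ) ( ( ) ) ) P
( ( ) ( ( ) ) ) Q P
( ( ) ( ( ) ) ) ( ) P
( ( ) ( ( ) ) ) ( ) Q
( ( ) ( ( ) ) ) ( ) ( P )
( ( ) ( ( ) ) ) ( ) ( Q )
( ( ) ( ( ) ) ) ( ) ( ( ) )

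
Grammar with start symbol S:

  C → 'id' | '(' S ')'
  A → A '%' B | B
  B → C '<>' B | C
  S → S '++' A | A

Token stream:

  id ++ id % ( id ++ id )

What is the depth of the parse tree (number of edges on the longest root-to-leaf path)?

9

[S [S [A [B [C id]]]] ++ [A [A [B [C id]]] % [B [C ( [S [S [A [B [C id]]]] ++ [A [B [C id]]]] )]]]]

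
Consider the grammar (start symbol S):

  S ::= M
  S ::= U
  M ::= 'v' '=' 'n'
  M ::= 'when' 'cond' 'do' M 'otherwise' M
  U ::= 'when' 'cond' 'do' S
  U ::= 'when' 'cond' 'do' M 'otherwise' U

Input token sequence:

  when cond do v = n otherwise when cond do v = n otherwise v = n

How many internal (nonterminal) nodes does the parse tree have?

6

[S [M when cond do [M v = n] otherwise [M when cond do [M v = n] otherwise [M v = n]]]]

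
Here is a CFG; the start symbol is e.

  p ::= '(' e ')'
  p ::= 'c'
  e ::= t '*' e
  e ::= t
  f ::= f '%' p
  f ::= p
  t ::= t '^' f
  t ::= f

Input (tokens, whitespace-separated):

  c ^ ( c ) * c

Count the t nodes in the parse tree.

[e [t [t [f [p c]]] ^ [f [p ( [e [t [f [p c]]]] )]]] * [e [t [f [p c]]]]]

4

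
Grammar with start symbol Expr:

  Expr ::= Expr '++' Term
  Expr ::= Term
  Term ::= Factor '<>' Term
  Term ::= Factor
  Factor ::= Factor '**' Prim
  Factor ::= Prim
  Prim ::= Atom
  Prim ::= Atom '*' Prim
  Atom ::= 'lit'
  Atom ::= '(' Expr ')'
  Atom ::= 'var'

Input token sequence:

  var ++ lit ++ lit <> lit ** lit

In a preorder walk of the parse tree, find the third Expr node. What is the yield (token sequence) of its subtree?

var

[Expr [Expr [Expr [Term [Factor [Prim [Atom var]]]]] ++ [Term [Factor [Prim [Atom lit]]]]] ++ [Term [Factor [Prim [Atom lit]]] <> [Term [Factor [Factor [Prim [Atom lit]]] ** [Prim [Atom lit]]]]]]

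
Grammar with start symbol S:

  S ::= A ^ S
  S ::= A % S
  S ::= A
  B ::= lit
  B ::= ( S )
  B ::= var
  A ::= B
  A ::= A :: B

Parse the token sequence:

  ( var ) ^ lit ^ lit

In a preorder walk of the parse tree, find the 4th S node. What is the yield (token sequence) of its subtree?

[S [A [B ( [S [A [B var]]] )]] ^ [S [A [B lit]] ^ [S [A [B lit]]]]]

lit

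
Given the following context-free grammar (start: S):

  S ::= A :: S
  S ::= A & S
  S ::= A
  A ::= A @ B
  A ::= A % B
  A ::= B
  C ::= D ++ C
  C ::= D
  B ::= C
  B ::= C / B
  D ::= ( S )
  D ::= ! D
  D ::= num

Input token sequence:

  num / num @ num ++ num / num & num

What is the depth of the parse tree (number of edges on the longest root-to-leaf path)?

[S [A [A [B [C [D num]] / [B [C [D num]]]]] @ [B [C [D num] ++ [C [D num]]] / [B [C [D num]]]]] & [S [A [B [C [D num]]]]]]

7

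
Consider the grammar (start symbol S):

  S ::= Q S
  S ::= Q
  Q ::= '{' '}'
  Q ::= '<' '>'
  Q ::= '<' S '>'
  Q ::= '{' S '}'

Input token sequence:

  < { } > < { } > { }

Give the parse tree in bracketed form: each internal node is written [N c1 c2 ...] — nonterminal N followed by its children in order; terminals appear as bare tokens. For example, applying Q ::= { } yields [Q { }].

[S [Q < [S [Q { }]] >] [S [Q < [S [Q { }]] >] [S [Q { }]]]]

S
Q S
< S > S
< Q > S
< { } > S
< { } > Q S
< { } > < S > S
< { } > < Q > S
< { } > < { } > S
< { } > < { } > Q
< { } > < { } > { }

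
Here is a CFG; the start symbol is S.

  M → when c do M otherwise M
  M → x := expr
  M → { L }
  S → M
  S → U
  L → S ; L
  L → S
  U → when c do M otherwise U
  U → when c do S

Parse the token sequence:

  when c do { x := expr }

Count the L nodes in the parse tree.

[S [U when c do [S [M { [L [S [M x := expr]]] }]]]]

1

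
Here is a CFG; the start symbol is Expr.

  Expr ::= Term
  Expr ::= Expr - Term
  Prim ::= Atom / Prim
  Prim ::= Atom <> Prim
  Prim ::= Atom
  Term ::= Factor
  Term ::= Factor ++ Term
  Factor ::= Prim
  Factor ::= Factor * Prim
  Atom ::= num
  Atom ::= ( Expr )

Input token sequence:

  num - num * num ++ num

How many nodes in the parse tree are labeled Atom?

4

[Expr [Expr [Term [Factor [Prim [Atom num]]]]] - [Term [Factor [Factor [Prim [Atom num]]] * [Prim [Atom num]]] ++ [Term [Factor [Prim [Atom num]]]]]]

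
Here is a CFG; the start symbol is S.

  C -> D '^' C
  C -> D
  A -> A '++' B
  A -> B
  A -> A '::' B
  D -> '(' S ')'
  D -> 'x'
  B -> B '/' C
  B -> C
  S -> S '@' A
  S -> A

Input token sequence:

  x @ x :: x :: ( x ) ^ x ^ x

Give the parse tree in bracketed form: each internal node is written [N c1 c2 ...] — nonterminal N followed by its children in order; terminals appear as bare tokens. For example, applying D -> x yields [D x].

[S [S [A [B [C [D x]]]]] @ [A [A [A [B [C [D x]]]] :: [B [C [D x]]]] :: [B [C [D ( [S [A [B [C [D x]]]]] )] ^ [C [D x] ^ [C [D x]]]]]]]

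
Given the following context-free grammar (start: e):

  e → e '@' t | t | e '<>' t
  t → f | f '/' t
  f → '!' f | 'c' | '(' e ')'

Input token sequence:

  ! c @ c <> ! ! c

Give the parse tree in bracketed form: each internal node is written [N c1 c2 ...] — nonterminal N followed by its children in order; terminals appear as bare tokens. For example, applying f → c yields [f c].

[e [e [e [t [f ! [f c]]]] @ [t [f c]]] <> [t [f ! [f ! [f c]]]]]

e
e <> t
e @ t <> t
t @ t <> t
f @ t <> t
! f @ t <> t
! c @ t <> t
! c @ f <> t
! c @ c <> t
! c @ c <> f
! c @ c <> ! f
! c @ c <> ! ! f
! c @ c <> ! ! c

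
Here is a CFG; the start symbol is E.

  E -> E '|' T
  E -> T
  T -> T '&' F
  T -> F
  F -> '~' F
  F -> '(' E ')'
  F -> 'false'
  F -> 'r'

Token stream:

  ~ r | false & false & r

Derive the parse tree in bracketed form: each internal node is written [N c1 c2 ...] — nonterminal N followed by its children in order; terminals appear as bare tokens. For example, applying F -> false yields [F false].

E
E | T
T | T
F | T
~ F | T
~ r | T
~ r | T & F
~ r | T & F & F
~ r | F & F & F
~ r | false & F & F
~ r | false & false & F
~ r | false & false & r

[E [E [T [F ~ [F r]]]] | [T [T [T [F false]] & [F false]] & [F r]]]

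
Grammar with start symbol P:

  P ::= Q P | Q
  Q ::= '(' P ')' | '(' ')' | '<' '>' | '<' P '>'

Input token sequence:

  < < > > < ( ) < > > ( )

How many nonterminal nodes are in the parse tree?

12

[P [Q < [P [Q < >]] >] [P [Q < [P [Q ( )] [P [Q < >]]] >] [P [Q ( )]]]]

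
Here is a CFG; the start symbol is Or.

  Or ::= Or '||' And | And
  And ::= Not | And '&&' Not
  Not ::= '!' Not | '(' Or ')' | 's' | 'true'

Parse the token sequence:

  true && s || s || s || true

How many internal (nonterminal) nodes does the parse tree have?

[Or [Or [Or [Or [And [And [Not true]] && [Not s]]] || [And [Not s]]] || [And [Not s]]] || [And [Not true]]]

14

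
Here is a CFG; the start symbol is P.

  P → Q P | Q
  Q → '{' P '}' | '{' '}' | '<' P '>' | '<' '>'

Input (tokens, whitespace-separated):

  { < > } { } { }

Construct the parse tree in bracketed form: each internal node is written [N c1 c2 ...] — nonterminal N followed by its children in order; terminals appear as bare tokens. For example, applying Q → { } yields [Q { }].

[P [Q { [P [Q < >]] }] [P [Q { }] [P [Q { }]]]]

P
Q P
{ P } P
{ Q } P
{ < > } P
{ < > } Q P
{ < > } { } P
{ < > } { } Q
{ < > } { } { }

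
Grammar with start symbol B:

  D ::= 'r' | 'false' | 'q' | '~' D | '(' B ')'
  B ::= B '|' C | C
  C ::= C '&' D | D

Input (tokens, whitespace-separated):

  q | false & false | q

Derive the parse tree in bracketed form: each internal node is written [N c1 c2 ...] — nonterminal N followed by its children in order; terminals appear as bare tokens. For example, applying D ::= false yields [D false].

B
B | C
B | C | C
C | C | C
D | C | C
q | C | C
q | C & D | C
q | D & D | C
q | false & D | C
q | false & false | C
q | false & false | D
q | false & false | q

[B [B [B [C [D q]]] | [C [C [D false]] & [D false]]] | [C [D q]]]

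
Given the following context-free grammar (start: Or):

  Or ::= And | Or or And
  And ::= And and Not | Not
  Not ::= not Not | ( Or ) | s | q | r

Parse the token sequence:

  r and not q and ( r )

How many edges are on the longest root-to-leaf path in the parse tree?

[Or [And [And [And [Not r]] and [Not not [Not q]]] and [Not ( [Or [And [Not r]]] )]]]

6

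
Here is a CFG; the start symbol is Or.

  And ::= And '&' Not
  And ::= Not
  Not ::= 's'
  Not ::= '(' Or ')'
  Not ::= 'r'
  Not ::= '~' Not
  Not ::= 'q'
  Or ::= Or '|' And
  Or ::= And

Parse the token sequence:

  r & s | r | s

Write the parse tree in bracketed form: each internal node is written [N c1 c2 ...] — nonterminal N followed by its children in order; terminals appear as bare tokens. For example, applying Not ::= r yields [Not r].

[Or [Or [Or [And [And [Not r]] & [Not s]]] | [And [Not r]]] | [And [Not s]]]

Or
Or | And
Or | And | And
And | And | And
And & Not | And | And
Not & Not | And | And
r & Not | And | And
r & s | And | And
r & s | Not | And
r & s | r | And
r & s | r | Not
r & s | r | s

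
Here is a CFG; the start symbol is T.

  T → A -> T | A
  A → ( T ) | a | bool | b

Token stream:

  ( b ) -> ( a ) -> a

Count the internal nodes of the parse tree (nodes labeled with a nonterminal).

10

[T [A ( [T [A b]] )] -> [T [A ( [T [A a]] )] -> [T [A a]]]]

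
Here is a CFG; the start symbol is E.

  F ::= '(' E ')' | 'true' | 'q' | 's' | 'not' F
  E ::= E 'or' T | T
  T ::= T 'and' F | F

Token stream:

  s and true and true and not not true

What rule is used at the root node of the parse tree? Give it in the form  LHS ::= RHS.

[E [T [T [T [T [F s]] and [F true]] and [F true]] and [F not [F not [F true]]]]]

E ::= T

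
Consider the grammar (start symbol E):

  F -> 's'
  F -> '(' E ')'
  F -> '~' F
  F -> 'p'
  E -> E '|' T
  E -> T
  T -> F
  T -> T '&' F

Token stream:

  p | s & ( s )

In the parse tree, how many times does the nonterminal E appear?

3

[E [E [T [F p]]] | [T [T [F s]] & [F ( [E [T [F s]]] )]]]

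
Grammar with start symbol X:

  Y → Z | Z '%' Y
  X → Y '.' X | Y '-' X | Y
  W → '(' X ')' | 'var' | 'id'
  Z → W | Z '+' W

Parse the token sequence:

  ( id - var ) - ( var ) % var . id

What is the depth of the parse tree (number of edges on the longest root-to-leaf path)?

[X [Y [Z [W ( [X [Y [Z [W id]]] - [X [Y [Z [W var]]]]] )]]] - [X [Y [Z [W ( [X [Y [Z [W var]]]] )]] % [Y [Z [W var]]]] . [X [Y [Z [W id]]]]]]

9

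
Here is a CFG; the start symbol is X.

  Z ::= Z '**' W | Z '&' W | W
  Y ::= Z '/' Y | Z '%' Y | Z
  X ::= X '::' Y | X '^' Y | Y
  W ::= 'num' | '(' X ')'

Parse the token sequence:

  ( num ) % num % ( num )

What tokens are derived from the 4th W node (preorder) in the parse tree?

( num )

[X [Y [Z [W ( [X [Y [Z [W num]]]] )]] % [Y [Z [W num]] % [Y [Z [W ( [X [Y [Z [W num]]]] )]]]]]]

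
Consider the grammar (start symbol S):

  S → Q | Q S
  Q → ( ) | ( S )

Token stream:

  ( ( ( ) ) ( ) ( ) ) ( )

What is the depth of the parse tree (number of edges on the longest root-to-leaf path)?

6

[S [Q ( [S [Q ( [S [Q ( )]] )] [S [Q ( )] [S [Q ( )]]]] )] [S [Q ( )]]]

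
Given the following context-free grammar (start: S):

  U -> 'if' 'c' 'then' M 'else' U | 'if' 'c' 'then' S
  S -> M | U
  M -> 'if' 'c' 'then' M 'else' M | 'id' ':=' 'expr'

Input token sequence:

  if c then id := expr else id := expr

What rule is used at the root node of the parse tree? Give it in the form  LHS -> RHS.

[S [M if c then [M id := expr] else [M id := expr]]]

S -> M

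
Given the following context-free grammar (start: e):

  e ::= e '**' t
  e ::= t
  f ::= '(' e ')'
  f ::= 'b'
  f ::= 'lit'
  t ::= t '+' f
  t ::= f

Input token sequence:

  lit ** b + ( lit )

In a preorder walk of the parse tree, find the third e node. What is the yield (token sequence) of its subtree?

lit

[e [e [t [f lit]]] ** [t [t [f b]] + [f ( [e [t [f lit]]] )]]]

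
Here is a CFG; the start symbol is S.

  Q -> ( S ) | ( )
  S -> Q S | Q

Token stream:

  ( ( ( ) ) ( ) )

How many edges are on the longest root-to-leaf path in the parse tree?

[S [Q ( [S [Q ( [S [Q ( )]] )] [S [Q ( )]]] )]]

6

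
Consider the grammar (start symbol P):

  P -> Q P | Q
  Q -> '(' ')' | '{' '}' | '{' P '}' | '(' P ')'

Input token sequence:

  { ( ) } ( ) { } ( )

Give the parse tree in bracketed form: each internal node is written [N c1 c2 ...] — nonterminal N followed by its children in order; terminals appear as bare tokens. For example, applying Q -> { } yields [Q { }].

P
Q P
{ P } P
{ Q } P
{ ( ) } P
{ ( ) } Q P
{ ( ) } ( ) P
{ ( ) } ( ) Q P
{ ( ) } ( ) { } P
{ ( ) } ( ) { } Q
{ ( ) } ( ) { } ( )

[P [Q { [P [Q ( )]] }] [P [Q ( )] [P [Q { }] [P [Q ( )]]]]]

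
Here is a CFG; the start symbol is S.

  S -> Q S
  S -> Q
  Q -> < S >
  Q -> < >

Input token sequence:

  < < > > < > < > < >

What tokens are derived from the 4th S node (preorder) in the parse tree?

[S [Q < [S [Q < >]] >] [S [Q < >] [S [Q < >] [S [Q < >]]]]]

< > < >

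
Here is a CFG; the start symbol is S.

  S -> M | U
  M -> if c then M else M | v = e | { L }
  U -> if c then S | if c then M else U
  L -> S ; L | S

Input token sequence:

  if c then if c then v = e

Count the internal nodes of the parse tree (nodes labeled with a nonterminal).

[S [U if c then [S [U if c then [S [M v = e]]]]]]

6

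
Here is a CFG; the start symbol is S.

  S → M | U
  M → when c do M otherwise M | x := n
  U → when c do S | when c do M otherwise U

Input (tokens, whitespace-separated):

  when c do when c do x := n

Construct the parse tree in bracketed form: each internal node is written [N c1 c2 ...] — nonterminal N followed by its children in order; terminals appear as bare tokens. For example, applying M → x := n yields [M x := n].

S
U
when c do S
when c do U
when c do when c do S
when c do when c do M
when c do when c do x := n

[S [U when c do [S [U when c do [S [M x := n]]]]]]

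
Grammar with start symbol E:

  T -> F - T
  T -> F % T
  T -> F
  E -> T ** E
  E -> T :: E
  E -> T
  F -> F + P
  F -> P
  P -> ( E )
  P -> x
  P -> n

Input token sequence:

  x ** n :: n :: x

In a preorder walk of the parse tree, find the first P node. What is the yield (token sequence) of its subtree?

x

[E [T [F [P x]]] ** [E [T [F [P n]]] :: [E [T [F [P n]]] :: [E [T [F [P x]]]]]]]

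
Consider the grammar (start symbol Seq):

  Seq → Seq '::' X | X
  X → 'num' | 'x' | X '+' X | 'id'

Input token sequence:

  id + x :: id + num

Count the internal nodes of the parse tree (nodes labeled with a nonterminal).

8

[Seq [Seq [X [X id] + [X x]]] :: [X [X id] + [X num]]]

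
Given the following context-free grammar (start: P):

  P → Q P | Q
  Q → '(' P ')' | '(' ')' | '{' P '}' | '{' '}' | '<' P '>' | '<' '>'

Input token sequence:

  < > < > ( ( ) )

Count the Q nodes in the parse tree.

4

[P [Q < >] [P [Q < >] [P [Q ( [P [Q ( )]] )]]]]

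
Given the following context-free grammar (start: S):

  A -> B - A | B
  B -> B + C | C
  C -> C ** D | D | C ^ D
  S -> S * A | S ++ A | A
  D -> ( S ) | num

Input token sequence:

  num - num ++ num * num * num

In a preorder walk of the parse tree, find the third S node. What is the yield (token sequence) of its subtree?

[S [S [S [S [A [B [C [D num]]] - [A [B [C [D num]]]]]] ++ [A [B [C [D num]]]]] * [A [B [C [D num]]]]] * [A [B [C [D num]]]]]

num - num ++ num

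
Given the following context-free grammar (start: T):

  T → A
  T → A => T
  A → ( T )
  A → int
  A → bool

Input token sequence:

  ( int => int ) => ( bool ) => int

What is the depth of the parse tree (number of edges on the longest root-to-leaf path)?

[T [A ( [T [A int] => [T [A int]]] )] => [T [A ( [T [A bool]] )] => [T [A int]]]]

5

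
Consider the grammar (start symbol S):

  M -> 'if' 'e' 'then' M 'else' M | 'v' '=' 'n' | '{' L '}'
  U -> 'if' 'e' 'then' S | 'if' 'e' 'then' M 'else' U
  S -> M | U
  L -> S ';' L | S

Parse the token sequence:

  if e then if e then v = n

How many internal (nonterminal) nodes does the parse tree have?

[S [U if e then [S [U if e then [S [M v = n]]]]]]

6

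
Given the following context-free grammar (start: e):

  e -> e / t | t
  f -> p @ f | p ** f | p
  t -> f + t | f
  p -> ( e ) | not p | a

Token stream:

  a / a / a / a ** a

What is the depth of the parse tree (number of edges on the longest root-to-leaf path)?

[e [e [e [e [t [f [p a]]]] / [t [f [p a]]]] / [t [f [p a]]]] / [t [f [p a] ** [f [p a]]]]]

7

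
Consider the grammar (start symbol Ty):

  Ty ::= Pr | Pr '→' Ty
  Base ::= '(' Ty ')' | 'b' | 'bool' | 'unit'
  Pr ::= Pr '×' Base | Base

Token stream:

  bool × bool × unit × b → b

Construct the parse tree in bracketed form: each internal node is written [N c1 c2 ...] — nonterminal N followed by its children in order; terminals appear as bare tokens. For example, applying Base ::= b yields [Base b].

Ty
Pr → Ty
Pr × Base → Ty
Pr × Base × Base → Ty
Pr × Base × Base × Base → Ty
Base × Base × Base × Base → Ty
bool × Base × Base × Base → Ty
bool × bool × Base × Base → Ty
bool × bool × unit × Base → Ty
bool × bool × unit × b → Ty
bool × bool × unit × b → Pr
bool × bool × unit × b → Base
bool × bool × unit × b → b

[Ty [Pr [Pr [Pr [Pr [Base bool]] × [Base bool]] × [Base unit]] × [Base b]] → [Ty [Pr [Base b]]]]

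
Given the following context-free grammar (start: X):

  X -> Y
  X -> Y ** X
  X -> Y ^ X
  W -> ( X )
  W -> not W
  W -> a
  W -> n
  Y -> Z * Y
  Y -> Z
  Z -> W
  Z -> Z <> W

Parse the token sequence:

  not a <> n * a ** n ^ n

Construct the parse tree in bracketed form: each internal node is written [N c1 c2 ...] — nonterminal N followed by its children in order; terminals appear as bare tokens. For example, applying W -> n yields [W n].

[X [Y [Z [Z [W not [W a]]] <> [W n]] * [Y [Z [W a]]]] ** [X [Y [Z [W n]]] ^ [X [Y [Z [W n]]]]]]

X
Y ** X
Z * Y ** X
Z <> W * Y ** X
W <> W * Y ** X
not W <> W * Y ** X
not a <> W * Y ** X
not a <> n * Y ** X
not a <> n * Z ** X
not a <> n * W ** X
not a <> n * a ** X
not a <> n * a ** Y ^ X
not a <> n * a ** Z ^ X
not a <> n * a ** W ^ X
not a <> n * a ** n ^ X
not a <> n * a ** n ^ Y
not a <> n * a ** n ^ Z
not a <> n * a ** n ^ W
not a <> n * a ** n ^ n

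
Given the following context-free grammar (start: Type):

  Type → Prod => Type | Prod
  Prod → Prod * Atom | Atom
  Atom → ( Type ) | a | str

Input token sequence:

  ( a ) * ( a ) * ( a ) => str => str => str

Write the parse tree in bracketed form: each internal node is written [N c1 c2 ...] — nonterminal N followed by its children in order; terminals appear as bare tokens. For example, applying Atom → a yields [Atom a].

[Type [Prod [Prod [Prod [Atom ( [Type [Prod [Atom a]]] )]] * [Atom ( [Type [Prod [Atom a]]] )]] * [Atom ( [Type [Prod [Atom a]]] )]] => [Type [Prod [Atom str]] => [Type [Prod [Atom str]] => [Type [Prod [Atom str]]]]]]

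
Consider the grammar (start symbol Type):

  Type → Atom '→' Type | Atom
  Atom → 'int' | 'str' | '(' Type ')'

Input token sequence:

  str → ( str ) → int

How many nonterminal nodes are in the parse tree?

8

[Type [Atom str] → [Type [Atom ( [Type [Atom str]] )] → [Type [Atom int]]]]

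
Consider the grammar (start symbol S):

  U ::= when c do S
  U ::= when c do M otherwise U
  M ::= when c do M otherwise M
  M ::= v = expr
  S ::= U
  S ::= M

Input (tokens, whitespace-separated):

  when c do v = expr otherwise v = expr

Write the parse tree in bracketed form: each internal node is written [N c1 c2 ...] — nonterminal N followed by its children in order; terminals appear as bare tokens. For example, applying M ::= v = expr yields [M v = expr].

[S [M when c do [M v = expr] otherwise [M v = expr]]]

S
M
when c do M otherwise M
when c do v = expr otherwise M
when c do v = expr otherwise v = expr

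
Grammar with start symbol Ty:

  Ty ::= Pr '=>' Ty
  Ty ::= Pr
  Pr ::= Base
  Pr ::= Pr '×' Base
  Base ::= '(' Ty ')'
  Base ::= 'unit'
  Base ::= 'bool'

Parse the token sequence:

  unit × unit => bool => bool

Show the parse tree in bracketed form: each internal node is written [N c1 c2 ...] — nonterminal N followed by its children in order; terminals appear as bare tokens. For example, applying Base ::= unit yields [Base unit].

[Ty [Pr [Pr [Base unit]] × [Base unit]] => [Ty [Pr [Base bool]] => [Ty [Pr [Base bool]]]]]

Ty
Pr => Ty
Pr × Base => Ty
Base × Base => Ty
unit × Base => Ty
unit × unit => Ty
unit × unit => Pr => Ty
unit × unit => Base => Ty
unit × unit => bool => Ty
unit × unit => bool => Pr
unit × unit => bool => Base
unit × unit => bool => bool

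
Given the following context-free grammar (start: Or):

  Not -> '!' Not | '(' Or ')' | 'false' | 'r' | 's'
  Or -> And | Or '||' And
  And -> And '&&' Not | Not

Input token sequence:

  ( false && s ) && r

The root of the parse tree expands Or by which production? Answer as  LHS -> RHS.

[Or [And [And [Not ( [Or [And [And [Not false]] && [Not s]]] )]] && [Not r]]]

Or -> And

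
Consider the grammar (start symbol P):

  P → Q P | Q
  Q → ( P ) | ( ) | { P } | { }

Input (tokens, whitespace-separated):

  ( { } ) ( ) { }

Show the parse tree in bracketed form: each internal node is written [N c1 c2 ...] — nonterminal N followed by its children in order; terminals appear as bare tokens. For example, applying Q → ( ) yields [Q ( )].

P
Q P
( P ) P
( Q ) P
( { } ) P
( { } ) Q P
( { } ) ( ) P
( { } ) ( ) Q
( { } ) ( ) { }

[P [Q ( [P [Q { }]] )] [P [Q ( )] [P [Q { }]]]]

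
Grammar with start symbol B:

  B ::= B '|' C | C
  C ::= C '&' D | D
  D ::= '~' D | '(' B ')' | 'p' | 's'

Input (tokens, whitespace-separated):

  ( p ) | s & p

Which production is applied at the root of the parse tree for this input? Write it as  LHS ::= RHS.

[B [B [C [D ( [B [C [D p]]] )]]] | [C [C [D s]] & [D p]]]

B ::= B '|' C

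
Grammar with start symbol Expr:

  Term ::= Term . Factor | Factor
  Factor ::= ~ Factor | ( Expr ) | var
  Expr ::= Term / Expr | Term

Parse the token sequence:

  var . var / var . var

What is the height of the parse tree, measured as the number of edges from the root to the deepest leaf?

5

[Expr [Term [Term [Factor var]] . [Factor var]] / [Expr [Term [Term [Factor var]] . [Factor var]]]]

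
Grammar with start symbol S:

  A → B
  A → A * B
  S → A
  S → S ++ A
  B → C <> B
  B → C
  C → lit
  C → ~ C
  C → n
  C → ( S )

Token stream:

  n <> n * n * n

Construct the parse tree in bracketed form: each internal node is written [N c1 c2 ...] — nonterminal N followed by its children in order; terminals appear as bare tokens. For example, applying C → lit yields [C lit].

[S [A [A [A [B [C n] <> [B [C n]]]] * [B [C n]]] * [B [C n]]]]

S
A
A * B
A * B * B
B * B * B
C <> B * B * B
n <> B * B * B
n <> C * B * B
n <> n * B * B
n <> n * C * B
n <> n * n * B
n <> n * n * C
n <> n * n * n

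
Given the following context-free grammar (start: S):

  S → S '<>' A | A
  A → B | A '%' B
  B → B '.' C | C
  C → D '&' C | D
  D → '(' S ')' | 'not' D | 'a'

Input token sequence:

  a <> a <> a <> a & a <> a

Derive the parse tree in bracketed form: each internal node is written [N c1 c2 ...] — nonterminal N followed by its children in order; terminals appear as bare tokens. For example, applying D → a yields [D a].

[S [S [S [S [S [A [B [C [D a]]]]] <> [A [B [C [D a]]]]] <> [A [B [C [D a]]]]] <> [A [B [C [D a] & [C [D a]]]]]] <> [A [B [C [D a]]]]]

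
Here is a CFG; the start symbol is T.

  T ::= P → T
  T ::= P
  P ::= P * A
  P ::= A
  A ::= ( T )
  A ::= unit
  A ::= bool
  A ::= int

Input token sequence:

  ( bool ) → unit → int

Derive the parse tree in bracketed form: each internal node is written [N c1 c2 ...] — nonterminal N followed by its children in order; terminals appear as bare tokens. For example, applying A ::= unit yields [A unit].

[T [P [A ( [T [P [A bool]]] )]] → [T [P [A unit]] → [T [P [A int]]]]]

T
P → T
A → T
( T ) → T
( P ) → T
( A ) → T
( bool ) → T
( bool ) → P → T
( bool ) → A → T
( bool ) → unit → T
( bool ) → unit → P
( bool ) → unit → A
( bool ) → unit → int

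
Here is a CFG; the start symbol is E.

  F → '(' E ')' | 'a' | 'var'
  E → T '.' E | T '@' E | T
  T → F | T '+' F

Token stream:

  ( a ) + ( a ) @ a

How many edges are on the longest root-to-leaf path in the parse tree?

7

[E [T [T [F ( [E [T [F a]]] )]] + [F ( [E [T [F a]]] )]] @ [E [T [F a]]]]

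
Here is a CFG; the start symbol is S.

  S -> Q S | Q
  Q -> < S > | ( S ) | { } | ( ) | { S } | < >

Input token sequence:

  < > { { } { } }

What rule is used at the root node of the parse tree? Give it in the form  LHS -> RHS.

[S [Q < >] [S [Q { [S [Q { }] [S [Q { }]]] }]]]

S -> Q S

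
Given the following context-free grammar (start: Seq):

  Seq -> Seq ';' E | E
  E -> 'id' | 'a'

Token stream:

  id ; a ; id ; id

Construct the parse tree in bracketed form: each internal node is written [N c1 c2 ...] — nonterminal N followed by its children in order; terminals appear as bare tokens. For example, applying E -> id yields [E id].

[Seq [Seq [Seq [Seq [E id]] ; [E a]] ; [E id]] ; [E id]]

Seq
Seq ; E
Seq ; E ; E
Seq ; E ; E ; E
E ; E ; E ; E
id ; E ; E ; E
id ; a ; E ; E
id ; a ; id ; E
id ; a ; id ; id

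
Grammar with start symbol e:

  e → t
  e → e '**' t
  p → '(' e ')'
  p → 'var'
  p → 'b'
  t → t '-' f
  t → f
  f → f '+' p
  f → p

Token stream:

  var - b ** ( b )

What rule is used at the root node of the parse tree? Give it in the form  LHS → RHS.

[e [e [t [t [f [p var]]] - [f [p b]]]] ** [t [f [p ( [e [t [f [p b]]]] )]]]]

e → e '**' t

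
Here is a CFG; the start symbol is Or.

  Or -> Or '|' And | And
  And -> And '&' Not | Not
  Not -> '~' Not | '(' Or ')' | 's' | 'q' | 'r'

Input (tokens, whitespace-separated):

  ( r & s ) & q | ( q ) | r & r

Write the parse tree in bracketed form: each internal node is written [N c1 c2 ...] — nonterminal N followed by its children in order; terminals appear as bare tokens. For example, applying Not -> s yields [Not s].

[Or [Or [Or [And [And [Not ( [Or [And [And [Not r]] & [Not s]]] )]] & [Not q]]] | [And [Not ( [Or [And [Not q]]] )]]] | [And [And [Not r]] & [Not r]]]

Or
Or | And
Or | And | And
And | And | And
And & Not | And | And
Not & Not | And | And
( Or ) & Not | And | And
( And ) & Not | And | And
( And & Not ) & Not | And | And
( Not & Not ) & Not | And | And
( r & Not ) & Not | And | And
( r & s ) & Not | And | And
( r & s ) & q | And | And
( r & s ) & q | Not | And
( r & s ) & q | ( Or ) | And
( r & s ) & q | ( And ) | And
( r & s ) & q | ( Not ) | And
( r & s ) & q | ( q ) | And
( r & s ) & q | ( q ) | And & Not
( r & s ) & q | ( q ) | Not & Not
( r & s ) & q | ( q ) | r & Not
( r & s ) & q | ( q ) | r & r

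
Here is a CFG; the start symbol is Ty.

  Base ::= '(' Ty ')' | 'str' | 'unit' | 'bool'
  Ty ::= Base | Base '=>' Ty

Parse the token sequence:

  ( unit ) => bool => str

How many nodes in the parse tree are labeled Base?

4

[Ty [Base ( [Ty [Base unit]] )] => [Ty [Base bool] => [Ty [Base str]]]]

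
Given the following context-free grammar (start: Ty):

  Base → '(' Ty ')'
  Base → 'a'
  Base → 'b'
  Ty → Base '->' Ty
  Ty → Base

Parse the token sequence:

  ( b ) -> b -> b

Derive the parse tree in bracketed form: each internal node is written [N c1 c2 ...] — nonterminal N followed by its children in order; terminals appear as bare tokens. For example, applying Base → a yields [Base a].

[Ty [Base ( [Ty [Base b]] )] -> [Ty [Base b] -> [Ty [Base b]]]]

Ty
Base -> Ty
( Ty ) -> Ty
( Base ) -> Ty
( b ) -> Ty
( b ) -> Base -> Ty
( b ) -> b -> Ty
( b ) -> b -> Base
( b ) -> b -> b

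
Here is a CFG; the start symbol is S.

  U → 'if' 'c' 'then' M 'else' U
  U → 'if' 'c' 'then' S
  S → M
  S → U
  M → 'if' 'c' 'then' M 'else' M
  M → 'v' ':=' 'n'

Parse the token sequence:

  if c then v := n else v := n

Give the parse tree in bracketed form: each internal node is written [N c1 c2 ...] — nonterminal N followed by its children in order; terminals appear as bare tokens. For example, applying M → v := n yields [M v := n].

[S [M if c then [M v := n] else [M v := n]]]

S
M
if c then M else M
if c then v := n else M
if c then v := n else v := n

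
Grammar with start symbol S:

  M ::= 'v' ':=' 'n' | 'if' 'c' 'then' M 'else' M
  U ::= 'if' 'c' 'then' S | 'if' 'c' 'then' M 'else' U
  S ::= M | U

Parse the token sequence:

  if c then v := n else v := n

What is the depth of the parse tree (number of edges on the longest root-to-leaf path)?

3

[S [M if c then [M v := n] else [M v := n]]]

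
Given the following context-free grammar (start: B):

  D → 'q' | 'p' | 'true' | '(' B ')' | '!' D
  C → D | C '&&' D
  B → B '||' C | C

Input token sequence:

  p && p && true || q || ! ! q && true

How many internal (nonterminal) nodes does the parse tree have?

17

[B [B [B [C [C [C [D p]] && [D p]] && [D true]]] || [C [D q]]] || [C [C [D ! [D ! [D q]]]] && [D true]]]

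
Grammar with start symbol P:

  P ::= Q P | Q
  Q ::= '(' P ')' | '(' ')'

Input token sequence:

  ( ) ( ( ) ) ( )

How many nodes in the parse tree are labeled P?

4

[P [Q ( )] [P [Q ( [P [Q ( )]] )] [P [Q ( )]]]]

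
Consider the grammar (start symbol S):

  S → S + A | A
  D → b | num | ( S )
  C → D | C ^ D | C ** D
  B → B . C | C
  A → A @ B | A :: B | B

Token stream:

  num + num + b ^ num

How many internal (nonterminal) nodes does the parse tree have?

17

[S [S [S [A [B [C [D num]]]]] + [A [B [C [D num]]]]] + [A [B [C [C [D b]] ^ [D num]]]]]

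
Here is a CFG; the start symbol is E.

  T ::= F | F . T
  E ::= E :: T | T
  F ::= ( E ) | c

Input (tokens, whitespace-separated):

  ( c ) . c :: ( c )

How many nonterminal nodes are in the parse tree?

[E [E [T [F ( [E [T [F c]]] )] . [T [F c]]]] :: [T [F ( [E [T [F c]]] )]]]

14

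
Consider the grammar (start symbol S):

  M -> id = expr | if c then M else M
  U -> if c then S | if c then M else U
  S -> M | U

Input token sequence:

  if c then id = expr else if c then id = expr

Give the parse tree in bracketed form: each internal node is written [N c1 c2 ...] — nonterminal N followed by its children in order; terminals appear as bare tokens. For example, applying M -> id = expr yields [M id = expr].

[S [U if c then [M id = expr] else [U if c then [S [M id = expr]]]]]

S
U
if c then M else U
if c then id = expr else U
if c then id = expr else if c then S
if c then id = expr else if c then M
if c then id = expr else if c then id = expr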